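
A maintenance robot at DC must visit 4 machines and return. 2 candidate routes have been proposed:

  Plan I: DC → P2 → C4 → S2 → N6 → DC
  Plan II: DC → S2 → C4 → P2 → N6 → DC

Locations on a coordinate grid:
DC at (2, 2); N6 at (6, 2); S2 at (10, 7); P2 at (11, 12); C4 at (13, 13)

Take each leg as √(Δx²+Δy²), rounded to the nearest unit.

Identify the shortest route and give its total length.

Plan I: 13 + 2 + 7 + 6 + 4 = 32
Plan II: 9 + 7 + 2 + 11 + 4 = 33

32 — Plan I is the shortest.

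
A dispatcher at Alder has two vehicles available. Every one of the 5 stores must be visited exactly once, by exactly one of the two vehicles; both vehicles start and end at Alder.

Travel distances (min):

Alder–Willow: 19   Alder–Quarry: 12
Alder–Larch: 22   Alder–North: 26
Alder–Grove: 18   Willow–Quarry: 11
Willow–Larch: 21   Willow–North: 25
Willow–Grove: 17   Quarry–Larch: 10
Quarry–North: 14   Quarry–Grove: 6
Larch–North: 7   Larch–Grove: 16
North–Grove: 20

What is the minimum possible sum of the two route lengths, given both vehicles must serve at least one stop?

Minimum combined distance: 105 min.

There are 2^4 − 1 = 15 ways to divide the 5 stops into two non-empty groups. For each, the best each vehicle can do is its own shortest tour through its group:
  {Willow} + {Quarry, Larch, North, Grove}: 38 + 67 = 105
  {Quarry} + {Willow, Larch, North, Grove}: 24 + 85 = 109
  {Willow, Quarry} + {Larch, North, Grove}: 42 + 67 = 109
  {Larch} + {Willow, Quarry, North, Grove}: 44 + 82 = 126
  {Willow, Larch} + {Quarry, North, Grove}: 62 + 64 = 126
  {Quarry, Larch} + {Willow, North, Grove}: 44 + 82 = 126
  … (15 splits in total)
Best: vehicle 1 Alder → Willow → Alder = 38; vehicle 2 Alder → Quarry → Larch → North → Grove → Alder = 67; combined 105.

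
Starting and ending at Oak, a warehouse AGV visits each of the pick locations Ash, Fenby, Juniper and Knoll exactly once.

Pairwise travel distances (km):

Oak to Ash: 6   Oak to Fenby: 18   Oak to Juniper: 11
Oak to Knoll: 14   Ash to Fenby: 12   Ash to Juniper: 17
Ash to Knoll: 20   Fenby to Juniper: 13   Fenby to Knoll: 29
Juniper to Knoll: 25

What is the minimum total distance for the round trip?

With 4 stops there are 4!/2 = 12 distinct round trips (a route and its reverse cost the same).
Oak → Ash → Fenby → Juniper → Knoll → Oak: 6+12+13+25+14 = 70
Oak → Ash → Fenby → Knoll → Juniper → Oak: 6+12+29+25+11 = 83
Oak → Ash → Juniper → Fenby → Knoll → Oak: 6+17+13+29+14 = 79
Oak → Ash → Juniper → Knoll → Fenby → Oak: 6+17+25+29+18 = 95
Oak → Ash → Knoll → Fenby → Juniper → Oak: 6+20+29+13+11 = 79
Oak → Ash → Knoll → Juniper → Fenby → Oak: 6+20+25+13+18 = 82
Oak → Fenby → Ash → Juniper → Knoll → Oak: 18+12+17+25+14 = 86
Oak → Fenby → Ash → Knoll → Juniper → Oak: 18+12+20+25+11 = 86
Oak → Fenby → Juniper → Ash → Knoll → Oak: 18+13+17+20+14 = 82
Oak → Fenby → Knoll → Ash → Juniper → Oak: 18+29+20+17+11 = 95
Oak → Juniper → Ash → Fenby → Knoll → Oak: 11+17+12+29+14 = 83
Oak → Juniper → Fenby → Ash → Knoll → Oak: 11+13+12+20+14 = 70
The minimum is 70.
One optimal route: Oak → Ash → Fenby → Juniper → Knoll → Oak (or its reverse).

Minimum total distance: 70 km.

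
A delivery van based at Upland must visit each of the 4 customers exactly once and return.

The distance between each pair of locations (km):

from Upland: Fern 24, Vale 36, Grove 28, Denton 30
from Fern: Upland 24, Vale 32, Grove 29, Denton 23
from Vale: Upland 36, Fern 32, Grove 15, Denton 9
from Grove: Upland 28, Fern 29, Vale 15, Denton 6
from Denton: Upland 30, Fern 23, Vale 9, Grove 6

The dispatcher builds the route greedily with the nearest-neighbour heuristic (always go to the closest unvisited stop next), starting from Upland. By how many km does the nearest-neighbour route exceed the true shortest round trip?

Upland: Fern=24, Grove=28, Denton=30, Vale=36 ⇒ Fern
Fern: Denton=23, Grove=29, Vale=32 ⇒ Denton
Denton: Grove=6, Vale=9 ⇒ Grove
Grove: Vale=15 ⇒ Vale
NN route Upland → Fern → Denton → Grove → Vale → Upland costs 104.
Optimal: Upland → Fern → Vale → Denton → Grove → Upland costs 99 (by enumerating all 12 distinct tours).
Excess = 104 − 99 = 5.

5 km longer than the optimal tour.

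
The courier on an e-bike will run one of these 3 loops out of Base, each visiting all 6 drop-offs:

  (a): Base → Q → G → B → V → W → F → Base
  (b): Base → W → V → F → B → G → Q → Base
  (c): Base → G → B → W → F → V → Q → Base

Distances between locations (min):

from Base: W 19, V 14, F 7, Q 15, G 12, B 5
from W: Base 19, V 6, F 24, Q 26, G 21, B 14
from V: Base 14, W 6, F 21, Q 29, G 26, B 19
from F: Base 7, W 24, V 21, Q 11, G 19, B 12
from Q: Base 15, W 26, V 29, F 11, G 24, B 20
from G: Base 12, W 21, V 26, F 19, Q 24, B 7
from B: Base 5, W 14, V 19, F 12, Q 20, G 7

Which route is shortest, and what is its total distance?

Shortest is (a), total 102 min.

(a): 15 + 24 + 7 + 19 + 6 + 24 + 7 = 102
(b): 19 + 6 + 21 + 12 + 7 + 24 + 15 = 104
(c): 12 + 7 + 14 + 24 + 21 + 29 + 15 = 122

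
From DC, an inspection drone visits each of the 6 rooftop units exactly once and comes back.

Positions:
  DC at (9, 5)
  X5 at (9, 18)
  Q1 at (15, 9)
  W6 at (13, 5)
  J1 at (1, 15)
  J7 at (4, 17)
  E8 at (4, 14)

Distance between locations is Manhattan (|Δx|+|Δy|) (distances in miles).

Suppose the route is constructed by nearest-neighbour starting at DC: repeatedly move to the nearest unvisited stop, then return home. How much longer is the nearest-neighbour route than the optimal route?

2 miles longer than the optimal tour.

From DC: W6=4, Q1=10, X5=13, E8=14, J7=17, J1=18 → choose W6 (4).
From W6: Q1=6, X5=17, E8=18, J7=21, J1=22 → choose Q1 (6).
From Q1: X5=15, E8=16, J7=19, J1=20 → choose X5 (15).
From X5: J7=6, E8=9, J1=11 → choose J7 (6).
From J7: E8=3, J1=5 → choose E8 (3).
From E8: J1=4 → choose J1 (4).
NN route DC → W6 → Q1 → X5 → J7 → E8 → J1 → DC costs 56.
Optimal: DC → X5 → J7 → J1 → E8 → Q1 → W6 → DC costs 54 (by enumerating all 360 distinct tours).
Excess = 56 − 54 = 2.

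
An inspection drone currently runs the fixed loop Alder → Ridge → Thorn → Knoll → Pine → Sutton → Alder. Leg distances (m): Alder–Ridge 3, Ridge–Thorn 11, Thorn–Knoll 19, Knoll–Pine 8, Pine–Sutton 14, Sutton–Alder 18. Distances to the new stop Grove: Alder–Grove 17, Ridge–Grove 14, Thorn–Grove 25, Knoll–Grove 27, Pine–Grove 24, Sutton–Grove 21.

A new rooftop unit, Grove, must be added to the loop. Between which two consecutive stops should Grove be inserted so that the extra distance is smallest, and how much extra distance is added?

Insertion cost between consecutive stops i–j is d(i,Grove) + d(Grove,j) − d(i,j):
  between Alder and Ridge: 17 + 14 − 3 = 28
  between Ridge and Thorn: 14 + 25 − 11 = 28
  between Thorn and Knoll: 25 + 27 − 19 = 33
  between Knoll and Pine: 27 + 24 − 8 = 43
  between Pine and Sutton: 24 + 21 − 14 = 31
  between Sutton and Alder: 21 + 17 − 18 = 20
Cheapest insertion is between Sutton and Alder, adding 20.
New total = 73 + 20 = 93.

+20 m — insert Grove between Sutton and Alder.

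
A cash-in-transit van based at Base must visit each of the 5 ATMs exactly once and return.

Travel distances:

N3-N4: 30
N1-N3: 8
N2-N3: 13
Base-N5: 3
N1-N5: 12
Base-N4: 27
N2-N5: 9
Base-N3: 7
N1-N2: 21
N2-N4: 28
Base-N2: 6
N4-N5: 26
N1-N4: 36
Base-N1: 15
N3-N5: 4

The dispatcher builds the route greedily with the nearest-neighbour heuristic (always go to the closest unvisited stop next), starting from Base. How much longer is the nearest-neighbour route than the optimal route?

6 longer than the optimal tour.

From Base: N5=3, N2=6, N3=7, N1=15, N4=27 → choose N5 (3).
From N5: N3=4, N2=9, N1=12, N4=26 → choose N3 (4).
From N3: N1=8, N2=13, N4=30 → choose N1 (8).
From N1: N2=21, N4=36 → choose N2 (21).
From N2: N4=28 → choose N4 (28).
NN route Base → N5 → N3 → N1 → N2 → N4 → Base costs 91.
Optimal: Base → N2 → N4 → N1 → N3 → N5 → Base costs 85 (by enumerating all 60 distinct tours).
Excess = 91 − 85 = 6.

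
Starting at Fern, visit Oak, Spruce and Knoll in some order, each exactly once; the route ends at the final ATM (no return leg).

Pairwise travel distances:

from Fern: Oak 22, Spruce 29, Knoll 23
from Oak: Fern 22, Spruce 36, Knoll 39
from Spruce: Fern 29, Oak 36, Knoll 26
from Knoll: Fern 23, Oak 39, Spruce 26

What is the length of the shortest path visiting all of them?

There are 3! = 6 possible orderings.
Fern→Oak→Spruce→Knoll: 22+36+26 = 84
Fern→Oak→Knoll→Spruce: 22+39+26 = 87
Fern→Spruce→Oak→Knoll: 29+36+39 = 104
Fern→Spruce→Knoll→Oak: 29+26+39 = 94
Fern→Knoll→Oak→Spruce: 23+39+36 = 98
Fern→Knoll→Spruce→Oak: 23+26+36 = 85
The minimum is 84.
One shortest path: Fern → Oak → Spruce → Knoll.

84 — the minimum one-way total.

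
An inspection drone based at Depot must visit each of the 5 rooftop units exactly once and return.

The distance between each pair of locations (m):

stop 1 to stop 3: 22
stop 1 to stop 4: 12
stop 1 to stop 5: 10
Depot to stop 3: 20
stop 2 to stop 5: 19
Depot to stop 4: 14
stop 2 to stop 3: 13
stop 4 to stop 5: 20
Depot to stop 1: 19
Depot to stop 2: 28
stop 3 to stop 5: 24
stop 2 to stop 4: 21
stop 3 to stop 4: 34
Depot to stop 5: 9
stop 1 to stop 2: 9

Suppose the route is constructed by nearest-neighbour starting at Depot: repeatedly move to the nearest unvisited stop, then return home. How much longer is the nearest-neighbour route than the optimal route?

From Depot: stop 5=9, stop 4=14, stop 1=19, stop 3=20, stop 2=28 → choose stop 5 (9).
From stop 5: stop 1=10, stop 2=19, stop 4=20, stop 3=24 → choose stop 1 (10).
From stop 1: stop 2=9, stop 4=12, stop 3=22 → choose stop 2 (9).
From stop 2: stop 3=13, stop 4=21 → choose stop 3 (13).
From stop 3: stop 4=34 → choose stop 4 (34).
NN route Depot → stop 5 → stop 1 → stop 2 → stop 3 → stop 4 → Depot costs 89.
Optimal: Depot → stop 4 → stop 1 → stop 2 → stop 3 → stop 5 → Depot costs 81 (by enumerating all 60 distinct tours).
Excess = 89 − 81 = 8.

The nearest-neighbour route is 8 m longer than optimal.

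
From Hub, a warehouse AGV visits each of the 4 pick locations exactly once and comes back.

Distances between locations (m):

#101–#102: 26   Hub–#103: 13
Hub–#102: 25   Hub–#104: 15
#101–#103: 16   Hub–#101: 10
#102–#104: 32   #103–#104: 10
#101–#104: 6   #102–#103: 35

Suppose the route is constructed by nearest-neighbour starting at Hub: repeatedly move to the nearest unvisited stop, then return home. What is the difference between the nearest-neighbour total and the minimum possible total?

6 m longer than the optimal tour.

Hub: #101=10, #103=13, #104=15, #102=25 ⇒ #101
#101: #104=6, #103=16, #102=26 ⇒ #104
#104: #103=10, #102=32 ⇒ #103
#103: #102=35 ⇒ #102
NN route Hub → #101 → #104 → #103 → #102 → Hub costs 86.
Optimal: Hub → #102 → #101 → #104 → #103 → Hub costs 80 (by enumerating all 12 distinct tours).
Excess = 86 − 80 = 6.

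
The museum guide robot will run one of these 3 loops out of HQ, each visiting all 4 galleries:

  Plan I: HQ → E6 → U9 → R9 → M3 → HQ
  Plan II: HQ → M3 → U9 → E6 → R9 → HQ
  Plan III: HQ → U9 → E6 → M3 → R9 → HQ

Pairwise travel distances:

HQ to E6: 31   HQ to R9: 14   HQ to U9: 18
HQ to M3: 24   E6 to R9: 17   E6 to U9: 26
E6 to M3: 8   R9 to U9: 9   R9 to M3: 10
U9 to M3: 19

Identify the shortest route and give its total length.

76 — Plan III is the shortest.

Plan I: 31 + 26 + 9 + 10 + 24 = 100
Plan II: 24 + 19 + 26 + 17 + 14 = 100
Plan III: 18 + 26 + 8 + 10 + 14 = 76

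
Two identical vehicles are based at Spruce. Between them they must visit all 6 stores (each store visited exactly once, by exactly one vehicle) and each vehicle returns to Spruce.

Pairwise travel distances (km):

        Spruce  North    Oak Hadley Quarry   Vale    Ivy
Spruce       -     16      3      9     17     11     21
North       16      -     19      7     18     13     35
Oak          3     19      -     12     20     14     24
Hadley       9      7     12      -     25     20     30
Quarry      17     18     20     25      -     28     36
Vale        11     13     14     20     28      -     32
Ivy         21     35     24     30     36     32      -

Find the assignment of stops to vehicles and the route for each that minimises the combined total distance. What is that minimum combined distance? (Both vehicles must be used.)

Minimum combined distance: 119 km.

There are 2^5 − 1 = 31 ways to divide the 6 stops into two non-empty groups. For each, the best each vehicle can do is its own shortest tour through its group:
  {North} + {Oak, Hadley, Quarry, Vale, Ivy}: 32 + 119 = 151
  {Oak} + {North, Hadley, Quarry, Vale, Ivy}: 6 + 113 = 119
  {North, Oak} + {Hadley, Quarry, Vale, Ivy}: 38 + 113 = 151
  {Hadley} + {North, Oak, Quarry, Vale, Ivy}: 18 + 105 = 123
  {North, Hadley} + {Oak, Quarry, Vale, Ivy}: 32 + 102 = 134
  {Oak, Hadley} + {North, Quarry, Vale, Ivy}: 24 + 99 = 123
  … (31 splits in total)
Best: vehicle 1 Spruce → Oak → Spruce = 6; vehicle 2 Spruce → Hadley → North → Quarry → Ivy → Vale → Spruce = 113; combined 119.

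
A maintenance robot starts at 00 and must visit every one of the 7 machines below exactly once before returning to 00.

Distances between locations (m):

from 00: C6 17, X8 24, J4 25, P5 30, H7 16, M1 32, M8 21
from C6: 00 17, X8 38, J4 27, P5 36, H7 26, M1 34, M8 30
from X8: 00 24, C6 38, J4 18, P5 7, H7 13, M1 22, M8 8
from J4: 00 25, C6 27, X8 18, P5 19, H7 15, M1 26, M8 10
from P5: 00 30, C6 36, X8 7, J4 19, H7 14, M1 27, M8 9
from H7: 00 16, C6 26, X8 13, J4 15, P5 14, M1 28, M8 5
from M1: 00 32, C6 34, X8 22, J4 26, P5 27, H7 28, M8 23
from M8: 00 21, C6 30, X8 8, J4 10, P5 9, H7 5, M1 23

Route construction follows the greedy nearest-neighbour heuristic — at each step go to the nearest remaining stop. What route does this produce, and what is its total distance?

Total distance 132 m via the nearest-neighbour route 00 → H7 → M8 → X8 → P5 → J4 → M1 → C6 → 00.

From 00: distances to unvisited — H7=16, C6=17, M8=21, X8=24, J4=25, P5=30, M1=32. Nearest is H7 (16).
From H7: distances to unvisited — M8=5, X8=13, P5=14, J4=15, C6=26, M1=28. Nearest is M8 (5).
From M8: distances to unvisited — X8=8, P5=9, J4=10, M1=23, C6=30. Nearest is X8 (8).
From X8: distances to unvisited — P5=7, J4=18, M1=22, C6=38. Nearest is P5 (7).
From P5: distances to unvisited — J4=19, M1=27, C6=36. Nearest is J4 (19).
From J4: distances to unvisited — M1=26, C6=27. Nearest is M1 (26).
From M1: distances to unvisited — C6=34. Nearest is C6 (34).
Return C6→00: 17.
Total = 16 + 5 + 8 + 7 + 19 + 26 + 34 + 17 = 132.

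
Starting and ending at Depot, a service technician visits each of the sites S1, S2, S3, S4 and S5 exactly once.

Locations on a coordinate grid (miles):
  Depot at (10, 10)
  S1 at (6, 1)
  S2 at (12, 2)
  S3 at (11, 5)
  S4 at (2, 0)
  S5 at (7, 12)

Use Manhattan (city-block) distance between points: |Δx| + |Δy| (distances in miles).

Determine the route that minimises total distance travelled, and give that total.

Shortest round trip = 44 miles.

With 5 stops there are 5!/2 = 60 distinct round trips (a route and its reverse cost the same).
Depot → S1 → S2 → S3 → S4 → S5 → Depot: 13+7+4+14+17+5 = 60
Depot → S1 → S2 → S3 → S5 → S4 → Depot: 13+7+4+11+17+18 = 70
Depot → S1 → S2 → S4 → S3 → S5 → Depot: 13+7+12+14+11+5 = 62
Depot → S1 → S2 → S4 → S5 → S3 → Depot: 13+7+12+17+11+6 = 66
Depot → S1 → S2 → S5 → S3 → S4 → Depot: 13+7+15+11+14+18 = 78
Depot → S1 → S2 → S5 → S4 → S3 → Depot: 13+7+15+17+14+6 = 72
Depot → S1 → S3 → S2 → S4 → S5 → Depot: 13+9+4+12+17+5 = 60
Depot → S1 → S3 → S2 → S5 → S4 → Depot: 13+9+4+15+17+18 = 76
Depot → S1 → S3 → S4 → S2 → S5 → Depot: 13+9+14+12+15+5 = 68
Depot → S1 → S3 → S4 → S5 → S2 → Depot: 13+9+14+17+15+10 = 78
Depot → S1 → S3 → S5 → S2 → S4 → Depot: 13+9+11+15+12+18 = 78
Depot → S1 → S3 → S5 → S4 → S2 → Depot: 13+9+11+17+12+10 = 72
Depot → S1 → S4 → S2 → S3 → S5 → Depot: 13+5+12+4+11+5 = 50
Depot → S1 → S4 → S2 → S5 → S3 → Depot: 13+5+12+15+11+6 = 62
… (46 more)
Depot → S3 → S2 → S1 → S4 → S5 → Depot: 6+4+7+5+17+5 = 44  ← best
The minimum is 44.
One optimal route: Depot → S3 → S2 → S1 → S4 → S5 → Depot (or its reverse).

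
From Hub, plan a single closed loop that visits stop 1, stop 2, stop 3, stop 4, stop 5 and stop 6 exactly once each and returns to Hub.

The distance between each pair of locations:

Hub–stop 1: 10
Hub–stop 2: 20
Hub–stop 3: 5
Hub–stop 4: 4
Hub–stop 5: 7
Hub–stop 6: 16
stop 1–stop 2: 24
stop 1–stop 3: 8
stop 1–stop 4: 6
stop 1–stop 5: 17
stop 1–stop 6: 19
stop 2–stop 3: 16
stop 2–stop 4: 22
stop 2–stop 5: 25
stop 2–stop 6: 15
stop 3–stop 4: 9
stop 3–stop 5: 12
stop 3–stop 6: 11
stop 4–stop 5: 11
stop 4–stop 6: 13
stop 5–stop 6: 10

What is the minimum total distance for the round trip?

With 6 stops there are 6!/2 = 360 distinct round trips (a route and its reverse cost the same).
Hub-stop 1-stop 2-stop 3-stop 4-stop 5-stop 6-Hub: 10+24+16+9+11+10+16 = 96
Hub-stop 1-stop 2-stop 3-stop 4-stop 6-stop 5-Hub: 10+24+16+9+13+10+7 = 89
Hub-stop 1-stop 2-stop 3-stop 5-stop 4-stop 6-Hub: 10+24+16+12+11+13+16 = 102
Hub-stop 1-stop 2-stop 3-stop 5-stop 6-stop 4-Hub: 10+24+16+12+10+13+4 = 89
Hub-stop 1-stop 2-stop 3-stop 6-stop 4-stop 5-Hub: 10+24+16+11+13+11+7 = 92
Hub-stop 1-stop 2-stop 3-stop 6-stop 5-stop 4-Hub: 10+24+16+11+10+11+4 = 86
Hub-stop 1-stop 2-stop 4-stop 3-stop 5-stop 6-Hub: 10+24+22+9+12+10+16 = 103
Hub-stop 1-stop 2-stop 4-stop 3-stop 6-stop 5-Hub: 10+24+22+9+11+10+7 = 93
… (352 more)
Hub-stop 4-stop 1-stop 3-stop 2-stop 6-stop 5-Hub: 4+6+8+16+15+10+7 = 66  ← best
The minimum is 66.
One optimal route: Hub → stop 4 → stop 1 → stop 3 → stop 2 → stop 6 → stop 5 → Hub (or its reverse).

Shortest round trip = 66.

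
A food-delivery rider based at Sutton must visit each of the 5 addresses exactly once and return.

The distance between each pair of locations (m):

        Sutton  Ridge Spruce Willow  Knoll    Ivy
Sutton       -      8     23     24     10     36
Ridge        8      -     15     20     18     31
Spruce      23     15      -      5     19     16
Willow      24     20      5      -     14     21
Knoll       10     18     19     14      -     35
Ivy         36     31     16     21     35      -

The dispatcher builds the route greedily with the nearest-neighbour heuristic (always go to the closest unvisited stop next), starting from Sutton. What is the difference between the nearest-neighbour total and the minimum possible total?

Excess over optimum: 29 m.

Sutton: Ridge=8, Knoll=10, Spruce=23, Willow=24, Ivy=36 ⇒ Ridge
Ridge: Spruce=15, Knoll=18, Willow=20, Ivy=31 ⇒ Spruce
Spruce: Willow=5, Ivy=16, Knoll=19 ⇒ Willow
Willow: Knoll=14, Ivy=21 ⇒ Knoll
Knoll: Ivy=35 ⇒ Ivy
NN route Sutton → Ridge → Spruce → Willow → Knoll → Ivy → Sutton costs 113.
Optimal: Sutton → Ridge → Spruce → Ivy → Willow → Knoll → Sutton costs 84 (by enumerating all 60 distinct tours).
Excess = 113 − 84 = 29.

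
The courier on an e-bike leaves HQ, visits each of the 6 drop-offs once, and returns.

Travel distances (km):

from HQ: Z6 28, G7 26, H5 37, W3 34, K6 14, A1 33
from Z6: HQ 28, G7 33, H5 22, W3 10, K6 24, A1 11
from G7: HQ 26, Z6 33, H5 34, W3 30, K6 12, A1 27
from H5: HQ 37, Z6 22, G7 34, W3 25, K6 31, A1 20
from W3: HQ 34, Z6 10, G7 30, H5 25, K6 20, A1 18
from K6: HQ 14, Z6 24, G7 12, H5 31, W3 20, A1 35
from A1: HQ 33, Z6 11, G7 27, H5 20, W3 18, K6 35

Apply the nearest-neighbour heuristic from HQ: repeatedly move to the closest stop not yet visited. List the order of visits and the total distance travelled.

136 km along HQ → K6 → G7 → A1 → Z6 → W3 → H5 → HQ.

At HQ the remaining stops are K6 14, G7 26, Z6 28, A1 33, W3 34, H5 37; go to K6.
At K6 the remaining stops are G7 12, W3 20, Z6 24, H5 31, A1 35; go to G7.
At G7 the remaining stops are A1 27, W3 30, Z6 33, H5 34; go to A1.
At A1 the remaining stops are Z6 11, W3 18, H5 20; go to Z6.
At Z6 the remaining stops are W3 10, H5 22; go to W3.
At W3 the remaining stops are H5 25; go to H5.
Return H5→HQ: 37.
Total = 14 + 12 + 27 + 11 + 10 + 25 + 37 = 136.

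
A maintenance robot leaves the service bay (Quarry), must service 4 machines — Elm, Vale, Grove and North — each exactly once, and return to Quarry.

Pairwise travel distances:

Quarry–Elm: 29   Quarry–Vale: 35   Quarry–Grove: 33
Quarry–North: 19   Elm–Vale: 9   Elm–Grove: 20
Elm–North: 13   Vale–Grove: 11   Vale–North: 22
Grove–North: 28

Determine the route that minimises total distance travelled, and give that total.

85 — the shortest possible round trip.

Quarry→Elm→Vale→Grove→North→Quarry: 29+9+11+28+19 = 96
Quarry→Elm→Vale→North→Grove→Quarry: 29+9+22+28+33 = 121
Quarry→Elm→Grove→Vale→North→Quarry: 29+20+11+22+19 = 101
Quarry→Elm→Grove→North→Vale→Quarry: 29+20+28+22+35 = 134
Quarry→Elm→North→Vale→Grove→Quarry: 29+13+22+11+33 = 108
Quarry→Elm→North→Grove→Vale→Quarry: 29+13+28+11+35 = 116
Quarry→Vale→Elm→Grove→North→Quarry: 35+9+20+28+19 = 111
Quarry→Vale→Elm→North→Grove→Quarry: 35+9+13+28+33 = 118
Quarry→Vale→Grove→Elm→North→Quarry: 35+11+20+13+19 = 98
Quarry→Vale→North→Elm→Grove→Quarry: 35+22+13+20+33 = 123
Quarry→Grove→Elm→Vale→North→Quarry: 33+20+9+22+19 = 103
Quarry→Grove→Vale→Elm→North→Quarry: 33+11+9+13+19 = 85
The minimum is 85.
One optimal route: Quarry → Grove → Vale → Elm → North → Quarry (or its reverse).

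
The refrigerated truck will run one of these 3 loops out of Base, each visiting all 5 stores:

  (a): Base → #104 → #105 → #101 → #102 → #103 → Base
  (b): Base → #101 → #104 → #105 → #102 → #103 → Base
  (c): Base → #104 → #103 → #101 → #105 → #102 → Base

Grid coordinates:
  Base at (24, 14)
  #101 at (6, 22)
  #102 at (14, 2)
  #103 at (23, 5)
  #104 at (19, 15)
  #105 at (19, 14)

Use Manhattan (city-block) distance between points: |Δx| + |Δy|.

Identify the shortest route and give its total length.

Shortest is (a), total 78.

(a): 6 + 1 + 21 + 28 + 12 + 10 = 78
(b): 26 + 20 + 1 + 17 + 12 + 10 = 86
(c): 6 + 14 + 34 + 21 + 17 + 22 = 114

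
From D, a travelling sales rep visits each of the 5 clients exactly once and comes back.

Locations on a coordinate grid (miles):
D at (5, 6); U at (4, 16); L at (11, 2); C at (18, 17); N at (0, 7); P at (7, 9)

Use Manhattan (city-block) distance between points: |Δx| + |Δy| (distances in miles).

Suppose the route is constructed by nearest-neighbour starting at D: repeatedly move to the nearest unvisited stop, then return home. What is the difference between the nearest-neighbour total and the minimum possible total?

Excess over optimum: 2 miles.

D: P=5, N=6, L=10, U=11, C=24 ⇒ P
P: N=9, U=10, L=11, C=19 ⇒ N
N: U=13, L=16, C=28 ⇒ U
U: C=15, L=21 ⇒ C
C: L=22 ⇒ L
NN route D → P → N → U → C → L → D costs 74.
Optimal: D → L → C → U → P → N → D costs 72 (by enumerating all 60 distinct tours).
Excess = 74 − 72 = 2.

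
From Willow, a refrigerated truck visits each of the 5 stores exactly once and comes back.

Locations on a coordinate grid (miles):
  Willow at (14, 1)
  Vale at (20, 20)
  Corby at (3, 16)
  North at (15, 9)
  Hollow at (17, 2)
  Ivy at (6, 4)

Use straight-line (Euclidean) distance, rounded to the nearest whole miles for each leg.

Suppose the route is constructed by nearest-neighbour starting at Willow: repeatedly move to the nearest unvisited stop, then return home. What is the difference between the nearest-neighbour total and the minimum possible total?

The nearest-neighbour route is 9 miles longer than optimal.

From Willow: Hollow=3, North=8, Ivy=9, Corby=19, Vale=20 → choose Hollow (3).
From Hollow: North=7, Ivy=11, Vale=18, Corby=20 → choose North (7).
From North: Ivy=10, Vale=12, Corby=14 → choose Ivy (10).
From Ivy: Corby=12, Vale=21 → choose Corby (12).
From Corby: Vale=17 → choose Vale (17).
NN route Willow → Hollow → North → Ivy → Corby → Vale → Willow costs 69.
Optimal: Willow → Hollow → North → Vale → Corby → Ivy → Willow costs 60 (by enumerating all 60 distinct tours).
Excess = 69 − 60 = 9.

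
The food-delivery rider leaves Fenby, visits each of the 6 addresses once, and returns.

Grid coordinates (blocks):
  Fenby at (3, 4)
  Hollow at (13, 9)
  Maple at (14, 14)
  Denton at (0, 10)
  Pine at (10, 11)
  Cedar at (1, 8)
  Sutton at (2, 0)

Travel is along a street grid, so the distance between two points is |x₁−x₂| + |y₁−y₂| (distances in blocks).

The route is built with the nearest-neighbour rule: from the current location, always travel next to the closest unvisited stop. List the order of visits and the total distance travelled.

Nearest-neighbour total = 60 blocks; route Fenby → Sutton → Cedar → Denton → Pine → Hollow → Maple → Fenby.

From Fenby: distances to unvisited — Sutton=5, Cedar=6, Denton=9, Pine=14, Hollow=15, Maple=21. Nearest is Sutton (5).
From Sutton: distances to unvisited — Cedar=9, Denton=12, Pine=19, Hollow=20, Maple=26. Nearest is Cedar (9).
From Cedar: distances to unvisited — Denton=3, Pine=12, Hollow=13, Maple=19. Nearest is Denton (3).
From Denton: distances to unvisited — Pine=11, Hollow=14, Maple=18. Nearest is Pine (11).
From Pine: distances to unvisited — Hollow=5, Maple=7. Nearest is Hollow (5).
From Hollow: distances to unvisited — Maple=6. Nearest is Maple (6).
Return Maple→Fenby: 21.
Total = 5 + 9 + 3 + 11 + 5 + 6 + 21 = 60.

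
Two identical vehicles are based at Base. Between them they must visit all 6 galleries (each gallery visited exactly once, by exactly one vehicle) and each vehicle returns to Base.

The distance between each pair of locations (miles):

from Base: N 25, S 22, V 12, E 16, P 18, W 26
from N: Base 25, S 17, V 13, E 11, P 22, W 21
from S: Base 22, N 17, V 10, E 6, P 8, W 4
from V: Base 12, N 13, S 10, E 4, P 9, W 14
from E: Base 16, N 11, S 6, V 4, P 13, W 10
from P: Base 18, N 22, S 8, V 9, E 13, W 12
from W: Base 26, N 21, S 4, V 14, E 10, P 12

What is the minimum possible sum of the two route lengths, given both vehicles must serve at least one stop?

Check every non-empty split of the stops between the two vehicles; for each half take its own optimal tour:
  {N} + {S, V, E, P, W}: 50 + 56 = 106
  {S} + {N, V, E, P, W}: 44 + 76 = 120
  {N, S} + {V, E, P, W}: 64 + 56 = 120
  {V} + {N, S, E, P, W}: 24 + 76 = 100
  {N, V} + {S, E, P, W}: 50 + 56 = 106
  {S, V} + {N, E, P, W}: 44 + 76 = 120
  … (31 splits in total)
Best: vehicle 1 Base → V → Base = 24; vehicle 2 Base → N → E → S → W → P → Base = 76; combined 100.

Minimum combined distance: 100 miles.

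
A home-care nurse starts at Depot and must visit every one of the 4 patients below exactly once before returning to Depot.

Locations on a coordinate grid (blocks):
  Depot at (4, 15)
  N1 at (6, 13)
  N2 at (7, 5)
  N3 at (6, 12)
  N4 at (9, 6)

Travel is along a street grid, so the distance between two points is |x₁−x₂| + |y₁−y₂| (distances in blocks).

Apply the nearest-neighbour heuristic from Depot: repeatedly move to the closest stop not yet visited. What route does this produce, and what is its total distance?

30 blocks along Depot → N1 → N3 → N2 → N4 → Depot.

At Depot the remaining stops are N1 4, N3 5, N2 13, N4 14; go to N1.
At N1 the remaining stops are N3 1, N2 9, N4 10; go to N3.
At N3 the remaining stops are N2 8, N4 9; go to N2.
At N2 the remaining stops are N4 3; go to N4.
Return N4→Depot: 14.
Total = 4 + 1 + 8 + 3 + 14 = 30.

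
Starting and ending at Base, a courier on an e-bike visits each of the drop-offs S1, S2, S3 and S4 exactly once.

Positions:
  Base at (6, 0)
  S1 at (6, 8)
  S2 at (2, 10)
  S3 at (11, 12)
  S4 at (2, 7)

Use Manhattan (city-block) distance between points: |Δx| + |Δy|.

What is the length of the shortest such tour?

42 — the shortest possible round trip.

Base-S1-S2-S3-S4-Base: 8+6+11+14+11 = 50
Base-S1-S2-S4-S3-Base: 8+6+3+14+17 = 48
Base-S1-S3-S2-S4-Base: 8+9+11+3+11 = 42
Base-S1-S3-S4-S2-Base: 8+9+14+3+14 = 48
Base-S1-S4-S2-S3-Base: 8+5+3+11+17 = 44
Base-S1-S4-S3-S2-Base: 8+5+14+11+14 = 52
Base-S2-S1-S3-S4-Base: 14+6+9+14+11 = 54
Base-S2-S1-S4-S3-Base: 14+6+5+14+17 = 56
Base-S2-S3-S1-S4-Base: 14+11+9+5+11 = 50
Base-S2-S4-S1-S3-Base: 14+3+5+9+17 = 48
Base-S3-S1-S2-S4-Base: 17+9+6+3+11 = 46
Base-S3-S2-S1-S4-Base: 17+11+6+5+11 = 50
The minimum is 42.
One optimal route: Base → S1 → S3 → S2 → S4 → Base (or its reverse).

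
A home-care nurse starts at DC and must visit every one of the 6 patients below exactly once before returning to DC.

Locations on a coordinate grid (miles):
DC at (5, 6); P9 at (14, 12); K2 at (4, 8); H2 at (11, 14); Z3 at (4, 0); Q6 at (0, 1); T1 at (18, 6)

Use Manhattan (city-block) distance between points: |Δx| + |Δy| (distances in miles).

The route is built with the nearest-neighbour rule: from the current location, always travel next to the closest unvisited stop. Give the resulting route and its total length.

Nearest-neighbour total = 68 miles; route DC → K2 → Z3 → Q6 → T1 → P9 → H2 → DC.

DC → [K2:3 / Z3:7 / Q6:10 / T1:13 / H2:14 / P9:15] → K2 (3)
K2 → [Z3:8 / Q6:11 / H2:13 / P9:14 / T1:16] → Z3 (8)
Z3 → [Q6:5 / T1:20 / H2:21 / P9:22] → Q6 (5)
Q6 → [T1:23 / H2:24 / P9:25] → T1 (23)
T1 → [P9:10 / H2:15] → P9 (10)
P9 → [H2:5] → H2 (5)
Return H2→DC: 14.
Total = 3 + 8 + 5 + 23 + 10 + 5 + 14 = 68.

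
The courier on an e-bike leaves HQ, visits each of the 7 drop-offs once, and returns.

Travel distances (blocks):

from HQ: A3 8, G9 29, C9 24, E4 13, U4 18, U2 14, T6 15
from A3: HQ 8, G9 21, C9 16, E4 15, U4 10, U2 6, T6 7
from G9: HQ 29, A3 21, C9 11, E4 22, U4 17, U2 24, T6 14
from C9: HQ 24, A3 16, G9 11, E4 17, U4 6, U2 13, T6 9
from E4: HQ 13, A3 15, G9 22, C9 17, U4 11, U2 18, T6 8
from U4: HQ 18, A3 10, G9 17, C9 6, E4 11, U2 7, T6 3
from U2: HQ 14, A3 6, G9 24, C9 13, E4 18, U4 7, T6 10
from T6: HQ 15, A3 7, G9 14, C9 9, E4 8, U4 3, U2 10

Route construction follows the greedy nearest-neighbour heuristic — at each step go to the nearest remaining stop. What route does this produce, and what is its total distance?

At HQ the remaining stops are A3 8, E4 13, U2 14, T6 15, U4 18, C9 24, G9 29; go to A3.
At A3 the remaining stops are U2 6, T6 7, U4 10, E4 15, C9 16, G9 21; go to U2.
At U2 the remaining stops are U4 7, T6 10, C9 13, E4 18, G9 24; go to U4.
At U4 the remaining stops are T6 3, C9 6, E4 11, G9 17; go to T6.
At T6 the remaining stops are E4 8, C9 9, G9 14; go to E4.
At E4 the remaining stops are C9 17, G9 22; go to C9.
At C9 the remaining stops are G9 11; go to G9.
Return G9→HQ: 29.
Total = 8 + 6 + 7 + 3 + 8 + 17 + 11 + 29 = 89.

Total distance 89 blocks via the nearest-neighbour route HQ → A3 → U2 → U4 → T6 → E4 → C9 → G9 → HQ.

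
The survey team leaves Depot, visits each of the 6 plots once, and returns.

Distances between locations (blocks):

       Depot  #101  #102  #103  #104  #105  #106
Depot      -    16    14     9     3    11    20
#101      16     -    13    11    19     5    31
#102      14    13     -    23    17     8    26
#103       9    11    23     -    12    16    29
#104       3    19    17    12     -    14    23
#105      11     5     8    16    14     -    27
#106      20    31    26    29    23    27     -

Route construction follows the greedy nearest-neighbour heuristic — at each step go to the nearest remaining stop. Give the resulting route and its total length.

From Depot: distances to unvisited — #104=3, #103=9, #105=11, #102=14, #101=16, #106=20. Nearest is #104 (3).
From #104: distances to unvisited — #103=12, #105=14, #102=17, #101=19, #106=23. Nearest is #103 (12).
From #103: distances to unvisited — #101=11, #105=16, #102=23, #106=29. Nearest is #101 (11).
From #101: distances to unvisited — #105=5, #102=13, #106=31. Nearest is #105 (5).
From #105: distances to unvisited — #102=8, #106=27. Nearest is #102 (8).
From #102: distances to unvisited — #106=26. Nearest is #106 (26).
Return #106→Depot: 20.
Total = 3 + 12 + 11 + 5 + 8 + 26 + 20 = 85.

Total distance 85 blocks via the nearest-neighbour route Depot → #104 → #103 → #101 → #105 → #102 → #106 → Depot.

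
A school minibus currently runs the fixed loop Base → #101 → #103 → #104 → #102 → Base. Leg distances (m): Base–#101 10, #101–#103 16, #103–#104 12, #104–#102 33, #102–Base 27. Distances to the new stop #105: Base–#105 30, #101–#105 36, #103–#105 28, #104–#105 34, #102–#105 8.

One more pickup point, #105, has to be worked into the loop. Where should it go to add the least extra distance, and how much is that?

Adding 9 m by placing #105 on the #104–#102 leg.

Insertion cost between consecutive stops i–j is d(i,#105) + d(#105,j) − d(i,j):
  between Base and #101: 30 + 36 − 10 = 56
  between #101 and #103: 36 + 28 − 16 = 48
  between #103 and #104: 28 + 34 − 12 = 50
  between #104 and #102: 34 + 8 − 33 = 9
  between #102 and Base: 8 + 30 − 27 = 11
Cheapest insertion is between #104 and #102, adding 9.
New total = 98 + 9 = 107.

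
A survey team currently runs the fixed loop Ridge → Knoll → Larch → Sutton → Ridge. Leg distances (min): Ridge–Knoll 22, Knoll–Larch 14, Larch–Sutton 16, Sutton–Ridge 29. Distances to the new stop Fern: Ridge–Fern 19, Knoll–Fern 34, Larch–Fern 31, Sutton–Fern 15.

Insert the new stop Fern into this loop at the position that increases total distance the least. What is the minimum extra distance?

Insertion cost between consecutive stops i–j is d(i,Fern) + d(Fern,j) − d(i,j):
  between Ridge and Knoll: 19 + 34 − 22 = 31
  between Knoll and Larch: 34 + 31 − 14 = 51
  between Larch and Sutton: 31 + 15 − 16 = 30
  between Sutton and Ridge: 15 + 19 − 29 = 5
Cheapest insertion is between Sutton and Ridge, adding 5.
New total = 81 + 5 = 86.

+5 min — insert Fern between Sutton and Ridge.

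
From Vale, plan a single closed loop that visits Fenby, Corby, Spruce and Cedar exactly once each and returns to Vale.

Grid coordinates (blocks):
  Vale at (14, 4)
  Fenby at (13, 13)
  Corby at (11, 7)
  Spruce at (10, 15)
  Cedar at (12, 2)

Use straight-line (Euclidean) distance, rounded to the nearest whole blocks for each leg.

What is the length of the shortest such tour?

With 4 stops there are 4!/2 = 12 distinct round trips (a route and its reverse cost the same).
Vale-Fenby-Corby-Spruce-Cedar-Vale: 9+6+8+13+3 = 39
Vale-Fenby-Corby-Cedar-Spruce-Vale: 9+6+5+13+12 = 45
Vale-Fenby-Spruce-Corby-Cedar-Vale: 9+4+8+5+3 = 29
Vale-Fenby-Spruce-Cedar-Corby-Vale: 9+4+13+5+4 = 35
Vale-Fenby-Cedar-Corby-Spruce-Vale: 9+11+5+8+12 = 45
Vale-Fenby-Cedar-Spruce-Corby-Vale: 9+11+13+8+4 = 45
Vale-Corby-Fenby-Spruce-Cedar-Vale: 4+6+4+13+3 = 30
Vale-Corby-Fenby-Cedar-Spruce-Vale: 4+6+11+13+12 = 46
Vale-Corby-Spruce-Fenby-Cedar-Vale: 4+8+4+11+3 = 30
Vale-Corby-Cedar-Fenby-Spruce-Vale: 4+5+11+4+12 = 36
Vale-Spruce-Fenby-Corby-Cedar-Vale: 12+4+6+5+3 = 30
Vale-Spruce-Corby-Fenby-Cedar-Vale: 12+8+6+11+3 = 40
The minimum is 29.
One optimal route: Vale → Fenby → Spruce → Corby → Cedar → Vale (or its reverse).

29 blocks — the shortest possible round trip.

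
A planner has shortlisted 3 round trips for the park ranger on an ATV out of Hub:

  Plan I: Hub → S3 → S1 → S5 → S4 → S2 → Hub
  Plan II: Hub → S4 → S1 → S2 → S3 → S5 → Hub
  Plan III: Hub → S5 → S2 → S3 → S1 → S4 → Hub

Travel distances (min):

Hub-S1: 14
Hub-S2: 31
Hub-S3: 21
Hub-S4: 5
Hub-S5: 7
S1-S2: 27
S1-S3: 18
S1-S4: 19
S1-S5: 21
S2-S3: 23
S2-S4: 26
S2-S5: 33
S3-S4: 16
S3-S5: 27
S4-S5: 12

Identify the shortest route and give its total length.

Plan I: 21 + 18 + 21 + 12 + 26 + 31 = 129
Plan II: 5 + 19 + 27 + 23 + 27 + 7 = 108
Plan III: 7 + 33 + 23 + 18 + 19 + 5 = 105

Shortest is Plan III, total 105 min.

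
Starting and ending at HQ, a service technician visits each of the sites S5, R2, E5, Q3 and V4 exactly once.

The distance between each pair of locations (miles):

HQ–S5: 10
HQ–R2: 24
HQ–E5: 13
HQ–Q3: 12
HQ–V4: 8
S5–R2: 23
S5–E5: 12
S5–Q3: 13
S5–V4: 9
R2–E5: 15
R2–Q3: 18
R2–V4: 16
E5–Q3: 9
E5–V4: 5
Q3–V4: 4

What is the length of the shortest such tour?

There are 60 distinct closed tours to check (reversals are equivalent).
HQ → S5 → R2 → E5 → Q3 → V4 → HQ: 10+23+15+9+4+8 = 69
HQ → S5 → R2 → E5 → V4 → Q3 → HQ: 10+23+15+5+4+12 = 69
HQ → S5 → R2 → Q3 → E5 → V4 → HQ: 10+23+18+9+5+8 = 73
HQ → S5 → R2 → Q3 → V4 → E5 → HQ: 10+23+18+4+5+13 = 73
HQ → S5 → R2 → V4 → E5 → Q3 → HQ: 10+23+16+5+9+12 = 75
HQ → S5 → R2 → V4 → Q3 → E5 → HQ: 10+23+16+4+9+13 = 75
HQ → S5 → E5 → R2 → Q3 → V4 → HQ: 10+12+15+18+4+8 = 67
HQ → S5 → E5 → R2 → V4 → Q3 → HQ: 10+12+15+16+4+12 = 69
HQ → S5 → E5 → Q3 → R2 → V4 → HQ: 10+12+9+18+16+8 = 73
HQ → S5 → E5 → Q3 → V4 → R2 → HQ: 10+12+9+4+16+24 = 75
HQ → S5 → E5 → V4 → R2 → Q3 → HQ: 10+12+5+16+18+12 = 73
HQ → S5 → E5 → V4 → Q3 → R2 → HQ: 10+12+5+4+18+24 = 73
HQ → S5 → Q3 → R2 → E5 → V4 → HQ: 10+13+18+15+5+8 = 69
HQ → S5 → Q3 → R2 → V4 → E5 → HQ: 10+13+18+16+5+13 = 75
… (46 more)
The minimum is 67.
One optimal route: HQ → S5 → E5 → R2 → Q3 → V4 → HQ (or its reverse).

67 miles — the shortest possible round trip.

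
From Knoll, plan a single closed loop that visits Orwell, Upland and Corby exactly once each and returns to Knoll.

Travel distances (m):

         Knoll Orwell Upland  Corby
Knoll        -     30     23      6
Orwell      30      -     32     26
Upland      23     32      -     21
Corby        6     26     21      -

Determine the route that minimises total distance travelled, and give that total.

87 m — the shortest possible round trip.

There are 3 distinct closed tours to check (reversals are equivalent).
Knoll-Orwell-Upland-Corby-Knoll: 30+32+21+6 = 89
Knoll-Orwell-Corby-Upland-Knoll: 30+26+21+23 = 100
Knoll-Upland-Orwell-Corby-Knoll: 23+32+26+6 = 87
The minimum is 87.
One optimal route: Knoll → Upland → Orwell → Corby → Knoll (or its reverse).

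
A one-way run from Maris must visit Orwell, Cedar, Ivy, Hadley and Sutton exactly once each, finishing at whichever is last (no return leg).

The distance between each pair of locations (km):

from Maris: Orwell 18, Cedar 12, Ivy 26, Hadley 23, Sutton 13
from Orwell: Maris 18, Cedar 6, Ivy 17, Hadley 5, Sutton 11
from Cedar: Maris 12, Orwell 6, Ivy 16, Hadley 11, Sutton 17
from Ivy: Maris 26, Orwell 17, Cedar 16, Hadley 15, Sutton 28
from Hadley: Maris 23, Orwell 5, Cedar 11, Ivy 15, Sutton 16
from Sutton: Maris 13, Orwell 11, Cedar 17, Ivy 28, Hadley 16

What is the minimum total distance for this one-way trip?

There are 5! = 120 possible orderings.
Maris → Orwell → Cedar → Ivy → Hadley → Sutton: 18+6+16+15+16 = 71
Maris → Orwell → Cedar → Ivy → Sutton → Hadley: 18+6+16+28+16 = 84
Maris → Orwell → Cedar → Hadley → Ivy → Sutton: 18+6+11+15+28 = 78
Maris → Orwell → Cedar → Hadley → Sutton → Ivy: 18+6+11+16+28 = 79
Maris → Orwell → Cedar → Sutton → Ivy → Hadley: 18+6+17+28+15 = 84
Maris → Orwell → Cedar → Sutton → Hadley → Ivy: 18+6+17+16+15 = 72
Maris → Orwell → Ivy → Cedar → Hadley → Sutton: 18+17+16+11+16 = 78
Maris → Orwell → Ivy → Cedar → Sutton → Hadley: 18+17+16+17+16 = 84
Maris → Orwell → Ivy → Hadley → Cedar → Sutton: 18+17+15+11+17 = 78
Maris → Orwell → Ivy → Hadley → Sutton → Cedar: 18+17+15+16+17 = 83
Maris → Orwell → Ivy → Sutton → Cedar → Hadley: 18+17+28+17+11 = 91
Maris → Orwell → Ivy → Sutton → Hadley → Cedar: 18+17+28+16+11 = 90
Maris → Orwell → Hadley → Cedar → Ivy → Sutton: 18+5+11+16+28 = 78
Maris → Orwell → Hadley → Cedar → Sutton → Ivy: 18+5+11+17+28 = 79
… (106 more)
Maris → Sutton → Orwell → Cedar → Hadley → Ivy: 13+11+6+11+15 = 56  ← best
The minimum is 56.
One shortest path: Maris → Sutton → Orwell → Cedar → Hadley → Ivy.

Shortest open route: 56 km.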